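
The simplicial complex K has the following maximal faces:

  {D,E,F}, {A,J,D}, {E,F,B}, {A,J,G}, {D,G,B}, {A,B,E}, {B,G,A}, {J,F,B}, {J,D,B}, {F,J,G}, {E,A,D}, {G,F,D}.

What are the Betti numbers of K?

b_0 = 1, b_1 = 0, b_2 = 0.

Fix the vertex order A < B < D < E < F < G < J and write every simplex with vertices in increasing order. Then dim K = 2 and the simplices of K are:

  0-simplices (7): A, B, D, E, F, G, J
  1-simplices (18): AB, AD, AE, AG, AJ, BD, BE, BF, BG, BJ, DE, DF, DG, DJ, EF, FG, FJ, GJ
  2-simplices (12): ABE, ABG, ADE, ADJ, AGJ, BDG, BDJ, BEF, BFJ, DEF, DFG, FGJ

so the chain groups are C_0 ≅ Z^7, C_1 ≅ Z^18, C_2 ≅ Z^12.

Boundary ∂_1: C_1 → C_0 is given by ∂[p,q] = [q] − [p].
As a 7×18 matrix over Z this has rank 6, with invariant factors (1,1,1,1,1,1).

Boundary ∂_2: C_2 → C_1 maps a triangle to the signed sum of its edges. For instance
  ∂ABG = BG − AG + AB,
  ∂ABE = BE − AE + AB.
As a 18×12 matrix over Z this has rank 12, with invariant factors (1,1,1,1,1,1,1,1,1,1,1,2).

Computing H_k = (kernel of ∂_k) / (image of ∂_{k+1}):

  H_0: rank C_0 − rank ∂_1 = 7 − 6 = 1, and the invariant factors of ∂_1 are all 1, so H_0 = Z.
  H_1: rank ker ∂_1 − rank ∂_2 = (18 − 6) − 12 = 0, and ∂_2 has invariant factor 2 > 1, so H_1 = Z_2.
  H_2: rank ker ∂_2 − rank ∂_3 = (12 − 12) − 0 = 0, and there is no ∂_3, so H_2 = 0.

Hence the Betti numbers are b_0 = 1, b_1 = 0, b_2 = 0.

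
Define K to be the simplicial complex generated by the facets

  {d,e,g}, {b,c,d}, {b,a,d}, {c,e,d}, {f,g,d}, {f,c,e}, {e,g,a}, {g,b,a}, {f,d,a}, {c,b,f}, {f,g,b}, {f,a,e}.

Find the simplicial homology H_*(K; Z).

Fix the vertex order a < b < c < d < e < f < g and write every simplex with vertices in increasing order. Then dim K = 2 and the simplices of K are:

  0-simplices (7): a, b, c, d, e, f, g
  1-simplices (18): ab, ad, ae, af, ag, bc, bd, bf, bg, cd, ce, cf, de, df, dg, ef, eg, fg
  2-simplices (12): abd, abg, adf, aef, aeg, bcd, bcf, bfg, cde, cef, deg, dfg

Hence C_0 ≅ Z^7, C_1 ≅ Z^18, C_2 ≅ Z^12.

Boundary ∂_1: C_1 → C_0 sends each edge [p,q] (with p < q) to q − p. For instance
  ∂ae = e − a.
The 7×18 boundary matrix has rank 6 and Smith normal form diag(1,1,1,1,1,1).

Boundary ∂_2: C_2 → C_1 sends each 2-simplex [p,q,r] to [q,r] − [p,r] + [p,q]. For instance
  ∂aeg = eg − ag + ae,
  ∂deg = eg − dg + de.
This gives a 18×12 integer matrix of rank 12; reducing to Smith normal form yields diagonal entries (1,1,1,1,1,1,1,1,1,1,1,2).

Now H_k = ker ∂_k / im ∂_{k+1}, so:

  H_0: rank C_0 − rank ∂_1 = 7 − 6 = 1, and the invariant factors of ∂_1 are all 1, so H_0 ≅ Z.
  H_1: rank ker ∂_1 − rank ∂_2 = (18 − 6) − 12 = 0, and ∂_2 has invariant factor 2 > 1, so H_1 ≅ Z_2.
  H_2: rank ker ∂_2 − rank ∂_3 = (12 − 12) − 0 = 0, and there is no ∂_3, so H_2 ≅ 0.

H_0 = Z,  H_1 = Z_2,  H_2 = 0.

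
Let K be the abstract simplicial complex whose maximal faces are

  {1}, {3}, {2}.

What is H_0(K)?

We work with the vertex ordering 1 < 2 < 3. The simplices of K, each written with vertices in increasing order, are:

  0-simplices (3): [1], [2], [3]

Hence C_0 ≅ Z^3.

Reading off H_k = ker ∂_k / im ∂_{k+1}:

  H_0: rank C_0 − rank ∂_1 = 3 − 0 = 3, and there is no ∂_1, so H_0 ≅ Z^3.

H_0 ≅ Z^3.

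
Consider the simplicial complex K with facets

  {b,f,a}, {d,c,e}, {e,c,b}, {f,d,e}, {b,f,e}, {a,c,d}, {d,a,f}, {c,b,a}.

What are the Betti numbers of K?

b_0 = 1, b_1 = 0, b_2 = 1.

We work with the vertex ordering a < b < c < d < e < f. The simplices of K, each written with vertices in increasing order, are:

  0-simplices (6): a, b, c, d, e, f
  1-simplices (12): ab, ac, ad, af, bc, be, bf, cd, ce, de, df, ef
  2-simplices (8): abc, abf, acd, adf, bce, bef, cde, def

Hence C_0 ≅ Z^6, C_1 ≅ Z^12, C_2 ≅ Z^8.

Boundary ∂_1: C_1 → C_0 is given by ∂[p,q] = [q] − [p]. For instance
  ∂cd = d − c.
This gives a 6×12 integer matrix of rank 5; reducing to Smith normal form yields diagonal entries (1,1,1,1,1).

The boundary map ∂_2: C_2 → C_1 sends each 2-simplex [p,q,r] to [q,r] − [p,r] + [p,q]. For instance
  ∂adf = df − af + ad,
  ∂bef = ef − bf + be.
The resulting 12×8 matrix has rank 7, and its Smith normal form has invariant factors (1,1,1,1,1,1,1).

Computing H_k = (kernel of ∂_k) / (image of ∂_{k+1}):

  H_0: rank C_0 − rank ∂_1 = 6 − 5 = 1, and the invariant factors of ∂_1 are all 1, so H_0 = Z.
  H_1: rank ker ∂_1 − rank ∂_2 = (12 − 5) − 7 = 0, and the invariant factors of ∂_2 are all 1, so H_1 = 0.
  H_2: rank ker ∂_2 − rank ∂_3 = (8 − 7) − 0 = 1, and there is no ∂_3, so H_2 = Z.

(K is a triangulation of the 2-sphere S^2.)

Hence the Betti numbers are b_0 = 1, b_1 = 0, b_2 = 1.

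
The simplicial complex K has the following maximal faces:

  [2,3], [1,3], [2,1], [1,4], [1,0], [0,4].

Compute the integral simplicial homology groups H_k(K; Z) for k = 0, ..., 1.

H_0 = Z,  H_1 = Z^2.

Fix the vertex order 0 < 1 < 2 < 3 < 4 and write every simplex with vertices in increasing order. Then dim K = 1 and the simplices of K are:

  0-simplices (5): [0], [1], [2], [3], [4]
  1-simplices (6): [0,1], [0,4], [1,2], [1,3], [1,4], [2,3]

Hence C_0 ≅ Z^5, C_1 ≅ Z^6.

Boundary ∂_1: C_1 → C_0 is given by ∂[p,q] = [q] − [p]. For instance
  ∂[1,4] = [4] − [1].
The resulting 5×6 matrix has rank 4, and its Smith normal form has invariant factors (1,1,1,1).

Reading off H_k = ker ∂_k / im ∂_{k+1}:

  H_0: rank C_0 − rank ∂_1 = 5 − 4 = 1, and the invariant factors of ∂_1 are all 1, so H_0 ≅ Z.
  H_1: rank ker ∂_1 − rank ∂_2 = (6 − 4) − 0 = 2, and there is no ∂_2, so H_1 ≅ Z^2.

(K is a triangulation of a wedge of 2 circles.)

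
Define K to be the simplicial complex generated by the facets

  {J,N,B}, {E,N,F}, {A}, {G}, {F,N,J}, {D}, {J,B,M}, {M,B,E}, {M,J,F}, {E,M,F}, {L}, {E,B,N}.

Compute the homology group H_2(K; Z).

H_2 ≅ Z.

We work with the vertex ordering A < B < D < E < F < G < J < L < M < N. The simplices of K, each written with vertices in increasing order, are:

  0-simplices (10): A, B, D, E, F, G, J, L, M, N
  1-simplices (12): BE, BJ, BM, BN, EF, EM, EN, FJ, FM, FN, JM, JN
  2-simplices (8): BEM, BEN, BJM, BJN, EFM, EFN, FJM, FJN

Hence C_0 ≅ Z^10, C_1 ≅ Z^12, C_2 ≅ Z^8.

The boundary map ∂_1: C_1 → C_0 sends each edge [p,q] (with p < q) to q − p.
The 10×12 boundary matrix has rank 5 and Smith normal form diag(1,1,1,1,1).

The boundary map ∂_2: C_2 → C_1 sends each 2-simplex [p,q,r] to [q,r] − [p,r] + [p,q]. For instance
  ∂EFM = FM − EM + EF,
  ∂BJM = JM − BM + BJ.
This gives a 12×8 integer matrix of rank 7; reducing to Smith normal form yields diagonal entries (1,1,1,1,1,1,1).

From H_k ≅ ker(∂_k) / im(∂_{k+1}) we obtain:

  H_2: rank ker ∂_2 − rank ∂_3 = (8 − 7) − 0 = 1, and there is no ∂_3, so H_2 = Z.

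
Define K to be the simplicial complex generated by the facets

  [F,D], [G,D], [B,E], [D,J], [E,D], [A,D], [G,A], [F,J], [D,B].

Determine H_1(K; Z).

Take the total order A < B < D < E < F < G < J on the vertex set. Then K (dimension 1) consists of the simplices:

  0-simplices (7): A, B, D, E, F, G, J
  1-simplices (9): AD, AG, BD, BE, DE, DF, DG, DJ, FJ

so the chain groups are C_0 ≅ Z^7, C_1 ≅ Z^9.

Boundary ∂_1: C_1 → C_0 sends each edge [p,q] (with p < q) to q − p. For instance
  ∂DF = F − D.
The 7×9 boundary matrix has rank 6 and Smith normal form diag(1,1,1,1,1,1).

Reading off H_k = ker ∂_k / im ∂_{k+1}:

  H_1: rank ker ∂_1 − rank ∂_2 = (9 − 6) − 0 = 3, and there is no ∂_2, so H_1 ≅ Z^3.

H_1 = Z^3.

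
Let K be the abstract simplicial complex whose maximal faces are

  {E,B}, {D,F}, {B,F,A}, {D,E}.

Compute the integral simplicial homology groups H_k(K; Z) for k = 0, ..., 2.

H_0 ≅ Z,  H_1 ≅ Z,  H_2 = 0.

Fix the vertex order A < B < D < E < F and write every simplex with vertices in increasing order. Then dim K = 2 and the simplices of K are:

  0-simplices (5): A, B, D, E, F
  1-simplices (6): AB, AF, BE, BF, DE, DF
  2-simplices (1): ABF

giving chain groups C_0 ≅ Z^5, C_1 ≅ Z^6, C_2 ≅ Z^1.

∂_1: C_1 → C_0 maps an edge to its endpoints' difference, ∂[p,q] = q − p. For instance
  ∂BE = E − B.
The resulting 5×6 matrix has rank 4, and its Smith normal form has invariant factors (1,1,1,1).

The boundary map ∂_2: C_2 → C_1 maps a triangle to the signed sum of its edges. For instance
  ∂ABF = BF − AF + AB.
The 6×1 boundary matrix has rank 1 and Smith normal form diag(1).

From H_k ≅ ker(∂_k) / im(∂_{k+1}) we obtain:

  H_0: rank C_0 − rank ∂_1 = 5 − 4 = 1, and the invariant factors of ∂_1 are all 1, so H_0 ≅ Z.
  H_1: rank ker ∂_1 − rank ∂_2 = (6 − 4) − 1 = 1, and the invariant factors of ∂_2 are all 1, so H_1 ≅ Z.
  H_2: rank ker ∂_2 − rank ∂_3 = (1 − 1) − 0 = 0, and there is no ∂_3, so H_2 ≅ 0.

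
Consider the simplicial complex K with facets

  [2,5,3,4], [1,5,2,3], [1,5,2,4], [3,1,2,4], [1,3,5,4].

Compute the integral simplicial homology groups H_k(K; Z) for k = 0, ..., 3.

Take the total order 1 < 2 < 3 < 4 < 5 on the vertex set. Then K (dimension 3) consists of the simplices:

  0-simplices (5): [1], [2], [3], [4], [5]
  1-simplices (10): [1,2], [1,3], [1,4], [1,5], [2,3], [2,4], [2,5], [3,4], [3,5], [4,5]
  2-simplices (10): [1,2,3], [1,2,4], [1,2,5], [1,3,4], [1,3,5], [1,4,5], [2,3,4], [2,3,5], [2,4,5], [3,4,5]
  3-simplices (5): [1,2,3,4], [1,2,3,5], [1,2,4,5], [1,3,4,5], [2,3,4,5]

Hence C_0 ≅ Z^5, C_1 ≅ Z^10, C_2 ≅ Z^10, C_3 ≅ Z^5.

∂_1: C_1 → C_0 maps an edge to its endpoints' difference, ∂[p,q] = q − p. For instance
  ∂[3,4] = [4] − [3].
The 5×10 boundary matrix has rank 4 and Smith normal form diag(1,1,1,1).

The boundary map ∂_2: C_2 → C_1 maps a triangle to the signed sum of its edges. For instance
  ∂[2,4,5] = [4,5] − [2,5] + [2,4],
  ∂[2,3,5] = [3,5] − [2,5] + [2,3].
The resulting 10×10 matrix has rank 6, and its Smith normal form has invariant factors (1,1,1,1,1,1).

∂_3: C_3 → C_2 sends each 3-simplex σ to the alternating sum Σ_i (−1)^i (σ with its i-th vertex removed). For instance
  ∂[1,2,3,4] = [2,3,4] − [1,3,4] + [1,2,4] − [1,2,3],
  ∂[2,3,4,5] = [3,4,5] − [2,4,5] + [2,3,5] − [2,3,4].
The 10×5 boundary matrix has rank 4 and Smith normal form diag(1,1,1,1).

Computing H_k = (kernel of ∂_k) / (image of ∂_{k+1}):

  H_0: rank C_0 − rank ∂_1 = 5 − 4 = 1, and the invariant factors of ∂_1 are all 1, so H_0 = Z.
  H_1: rank ker ∂_1 − rank ∂_2 = (10 − 4) − 6 = 0, and the invariant factors of ∂_2 are all 1, so H_1 = 0.
  H_2: rank ker ∂_2 − rank ∂_3 = (10 − 6) − 4 = 0, and the invariant factors of ∂_3 are all 1, so H_2 = 0.
  H_3: rank ker ∂_3 − rank ∂_4 = (5 − 4) − 0 = 1, and there is no ∂_4, so H_3 = Z.

H_0 ≅ Z,  H_1 = 0,  H_2 = 0,  H_3 ≅ Z.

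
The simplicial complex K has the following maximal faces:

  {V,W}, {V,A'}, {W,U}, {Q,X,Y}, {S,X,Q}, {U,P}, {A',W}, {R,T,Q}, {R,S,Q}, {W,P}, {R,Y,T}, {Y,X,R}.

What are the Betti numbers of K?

b_0 = 2, b_1 = 3, b_2 = 0.

K has 11 vertices, 18 edges, 6 triangles.
rank ∂_0 = 0, rank ∂_1 = 9 ⇒ b_0 = 11 − 0 − 9 = 2; all invariant factors of ∂_1 are 1 so no torsion. So H_0 ≅ Z^2.
rank ∂_1 = 9, rank ∂_2 = 6 ⇒ b_1 = 18 − 9 − 6 = 3; all invariant factors of ∂_2 are 1 so no torsion. So H_1 ≅ Z^3.
rank ∂_2 = 6, rank ∂_3 = 0 ⇒ b_2 = 6 − 6 − 0 = 0. So H_2 ≅ 0.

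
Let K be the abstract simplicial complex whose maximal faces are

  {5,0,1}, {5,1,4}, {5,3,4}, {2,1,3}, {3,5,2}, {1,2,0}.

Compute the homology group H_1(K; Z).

H_1 = Z.

Order the vertices as 0 < 1 < 2 < 3 < 4 < 5. Listing each simplex with vertices in this order, K has dimension 2 with simplices:

  0-simplices (6): [0], [1], [2], [3], [4], [5]
  1-simplices (12): [0,1], [0,2], [0,5], [1,2], [1,3], [1,4], [1,5], [2,3], [2,5], [3,4], [3,5], [4,5]
  2-simplices (6): [0,1,2], [0,1,5], [1,2,3], [1,4,5], [2,3,5], [3,4,5]

giving chain groups C_0 ≅ Z^6, C_1 ≅ Z^12, C_2 ≅ Z^6.

Boundary ∂_1: C_1 → C_0 maps an edge to its endpoints' difference, ∂[p,q] = q − p. For instance
  ∂[3,4] = [4] − [3].
As a 6×12 matrix over Z this has rank 5, with invariant factors (1,1,1,1,1).

∂_2: C_2 → C_1 acts by ∂[p,q,r] = [q,r] − [p,r] + [p,q]. For instance
  ∂[1,2,3] = [2,3] − [1,3] + [1,2],
  ∂[1,4,5] = [4,5] − [1,5] + [1,4].
The 12×6 boundary matrix has rank 6 and Smith normal form diag(1,1,1,1,1,1).

From H_k ≅ ker(∂_k) / im(∂_{k+1}) we obtain:

  H_1: rank ker ∂_1 − rank ∂_2 = (12 − 5) − 6 = 1, and the invariant factors of ∂_2 are all 1, so H_1 ≅ Z.

(K is a triangulation of the cylinder S^1 x I.)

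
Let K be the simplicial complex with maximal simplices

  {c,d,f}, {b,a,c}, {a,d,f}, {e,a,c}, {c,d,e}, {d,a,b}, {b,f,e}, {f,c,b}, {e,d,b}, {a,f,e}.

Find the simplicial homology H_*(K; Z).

Fix the vertex order a < b < c < d < e < f and write every simplex with vertices in increasing order. Then dim K = 2 and the simplices of K are:

  0-simplices (6): a, b, c, d, e, f
  1-simplices (15): ab, ac, ad, ae, af, bc, bd, be, bf, cd, ce, cf, de, df, ef
  2-simplices (10): abc, abd, ace, adf, aef, bcf, bde, bef, cde, cdf

Hence C_0 ≅ Z^6, C_1 ≅ Z^15, C_2 ≅ Z^10.

Boundary ∂_1: C_1 → C_0 sends each edge [p,q] (with p < q) to q − p. For instance
  ∂ef = f − e.
The 6×15 boundary matrix has rank 5 and Smith normal form diag(1,1,1,1,1).

Boundary ∂_2: C_2 → C_1 sends each 2-simplex [p,q,r] to [q,r] − [p,r] + [p,q]. For instance
  ∂bcf = cf − bf + bc,
  ∂cde = de − ce + cd.
The resulting 15×10 matrix has rank 10, and its Smith normal form has invariant factors (1,1,1,1,1,1,1,1,1,2).

Now H_k = ker ∂_k / im ∂_{k+1}, so:

  H_0: rank C_0 − rank ∂_1 = 6 − 5 = 1, and the invariant factors of ∂_1 are all 1, so H_0 = Z.
  H_1: rank ker ∂_1 − rank ∂_2 = (15 − 5) − 10 = 0, and ∂_2 has invariant factor 2 > 1, so H_1 = Z/2Z.
  H_2: rank ker ∂_2 − rank ∂_3 = (10 − 10) − 0 = 0, and there is no ∂_3, so H_2 = 0.

As a check, the Euler characteristic is 6 − 15 + 10 = 1, which agrees with 1 − 0 + 0 = 1.

H_0 ≅ Z,  H_1 ≅ Z/2Z,  H_2 = 0.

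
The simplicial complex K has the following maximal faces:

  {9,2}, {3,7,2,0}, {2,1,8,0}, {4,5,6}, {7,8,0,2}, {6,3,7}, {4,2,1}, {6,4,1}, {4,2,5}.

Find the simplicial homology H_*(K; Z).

We work with the vertex ordering 0 < 1 < 2 < 3 < 4 < 5 < 6 < 7 < 8 < 9. The simplices of K, each written with vertices in increasing order, are:

  0-simplices (10): [0], [1], [2], [3], [4], [5], [6], [7], [8], [9]
  1-simplices (22): [0,1], [0,2], [0,3], [0,7], [0,8], [1,2], [1,4], [1,6], [1,8], [2,3], [2,4], [2,5], [2,7], [2,8], [2,9], [3,6], [3,7], [4,5], [4,6], [5,6], [6,7], [7,8]
  2-simplices (15): [0,1,2], [0,1,8], [0,2,3], [0,2,7], [0,2,8], [0,3,7], [0,7,8], [1,2,4], [1,2,8], [1,4,6], [2,3,7], [2,4,5], [2,7,8], [3,6,7], [4,5,6]
  3-simplices (3): [0,1,2,8], [0,2,3,7], [0,2,7,8]

so the chain groups are C_0 ≅ Z^10, C_1 ≅ Z^22, C_2 ≅ Z^15, C_3 ≅ Z^3.

The boundary map ∂_1: C_1 → C_0 maps an edge to its endpoints' difference, ∂[p,q] = q − p. For instance
  ∂[3,7] = [7] − [3].
As a 10×22 matrix over Z this has rank 9, with invariant factors (1,1,1,1,1,1,1,1,1).

∂_2: C_2 → C_1 maps a triangle to the signed sum of its edges. For instance
  ∂[0,1,8] = [1,8] − [0,8] + [0,1],
  ∂[3,6,7] = [6,7] − [3,7] + [3,6].
The 22×15 boundary matrix has rank 12 and Smith normal form diag(1,1,1,1,1,1,1,1,1,1,1,1).

The boundary map ∂_3: C_3 → C_2 sends each 3-simplex σ to the alternating sum Σ_i (−1)^i (σ with its i-th vertex removed). For instance
  ∂[0,2,7,8] = [2,7,8] − [0,7,8] + [0,2,8] − [0,2,7],
  ∂[0,1,2,8] = [1,2,8] − [0,2,8] + [0,1,8] − [0,1,2].
The resulting 15×3 matrix has rank 3, and its Smith normal form has invariant factors (1,1,1).

Now H_k = ker ∂_k / im ∂_{k+1}, so:

  H_0: rank C_0 − rank ∂_1 = 10 − 9 = 1, and the invariant factors of ∂_1 are all 1, so H_0 ≅ Z.
  H_1: rank ker ∂_1 − rank ∂_2 = (22 − 9) − 12 = 1, and the invariant factors of ∂_2 are all 1, so H_1 ≅ Z.
  H_2: rank ker ∂_2 − rank ∂_3 = (15 − 12) − 3 = 0, and the invariant factors of ∂_3 are all 1, so H_2 ≅ 0.
  H_3: rank ker ∂_3 − rank ∂_4 = (3 − 3) − 0 = 0, and there is no ∂_4, so H_3 ≅ 0.

H_0 ≅ Z,  H_1 ≅ Z,  H_2 = 0,  H_3 = 0.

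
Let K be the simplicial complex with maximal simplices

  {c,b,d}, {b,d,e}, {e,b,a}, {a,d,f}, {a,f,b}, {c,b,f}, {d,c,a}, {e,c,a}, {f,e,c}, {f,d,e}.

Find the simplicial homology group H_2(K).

Take the total order a < b < c < d < e < f on the vertex set. Then K (dimension 2) consists of the simplices:

  0-simplices (6): a, b, c, d, e, f
  1-simplices (15): ab, ac, ad, ae, af, bc, bd, be, bf, cd, ce, cf, de, df, ef
  2-simplices (10): abe, abf, acd, ace, adf, bcd, bcf, bde, cef, def

so the chain groups are C_0 ≅ Z^6, C_1 ≅ Z^15, C_2 ≅ Z^10.

∂_1: C_1 → C_0 sends each edge [p,q] (with p < q) to q − p. For instance
  ∂de = e − d.
This gives a 6×15 integer matrix of rank 5; reducing to Smith normal form yields diagonal entries (1,1,1,1,1).

The boundary map ∂_2: C_2 → C_1 acts by ∂[p,q,r] = [q,r] − [p,r] + [p,q]. For instance
  ∂abe = be − ae + ab,
  ∂bde = de − be + bd.
As a 15×10 matrix over Z this has rank 10, with invariant factors (1,1,1,1,1,1,1,1,1,2).

From H_k ≅ ker(∂_k) / im(∂_{k+1}) we obtain:

  H_2: rank ker ∂_2 − rank ∂_3 = (10 − 10) − 0 = 0, and there is no ∂_3, so H_2 = 0.

H_2 = 0.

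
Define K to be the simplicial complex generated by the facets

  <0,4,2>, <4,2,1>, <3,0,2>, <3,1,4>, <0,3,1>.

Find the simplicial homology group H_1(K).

Fix the vertex order 0 < 1 < 2 < 3 < 4 and write every simplex with vertices in increasing order. Then dim K = 2 and the simplices of K are:

  0-simplices (5): [0], [1], [2], [3], [4]
  1-simplices (10): [0,1], [0,2], [0,3], [0,4], [1,2], [1,3], [1,4], [2,3], [2,4], [3,4]
  2-simplices (5): [0,1,3], [0,2,3], [0,2,4], [1,2,4], [1,3,4]

giving chain groups C_0 ≅ Z^5, C_1 ≅ Z^10, C_2 ≅ Z^5.

∂_1: C_1 → C_0 maps an edge to its endpoints' difference, ∂[p,q] = q − p. For instance
  ∂[1,4] = [4] − [1].
The resulting 5×10 matrix has rank 4, and its Smith normal form has invariant factors (1,1,1,1).

∂_2: C_2 → C_1 maps a triangle to the signed sum of its edges. For instance
  ∂[0,1,3] = [1,3] − [0,3] + [0,1],
  ∂[0,2,4] = [2,4] − [0,4] + [0,2].
The 10×5 boundary matrix has rank 5 and Smith normal form diag(1,1,1,1,1).

Reading off H_k = ker ∂_k / im ∂_{k+1}:

  H_1: rank ker ∂_1 − rank ∂_2 = (10 − 4) − 5 = 1, and the invariant factors of ∂_2 are all 1, so H_1 ≅ Z.

(K is a triangulation of the Möbius band.)

H_1 = Z.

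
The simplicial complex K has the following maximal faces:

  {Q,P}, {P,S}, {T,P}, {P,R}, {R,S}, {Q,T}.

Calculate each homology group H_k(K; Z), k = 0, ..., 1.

H_0 ≅ Z,  H_1 ≅ Z^2.

Take the total order P < Q < R < S < T on the vertex set. Then K (dimension 1) consists of the simplices:

  0-simplices (5): P, Q, R, S, T
  1-simplices (6): PQ, PR, PS, PT, QT, RS

so the chain groups are C_0 ≅ Z^5, C_1 ≅ Z^6.

The boundary map ∂_1: C_1 → C_0 maps an edge to its endpoints' difference, ∂[p,q] = q − p.
The 5×6 boundary matrix has rank 4 and Smith normal form diag(1,1,1,1).

Reading off H_k = ker ∂_k / im ∂_{k+1}:

  H_0: rank C_0 − rank ∂_1 = 5 − 4 = 1, and the invariant factors of ∂_1 are all 1, so H_0 ≅ Z.
  H_1: rank ker ∂_1 − rank ∂_2 = (6 − 4) − 0 = 2, and there is no ∂_2, so H_1 ≅ Z^2.

As a check, the Euler characteristic is 5 − 6 = -1, which agrees with 1 − 2 = -1.
(K is a triangulation of a wedge of 2 circles.)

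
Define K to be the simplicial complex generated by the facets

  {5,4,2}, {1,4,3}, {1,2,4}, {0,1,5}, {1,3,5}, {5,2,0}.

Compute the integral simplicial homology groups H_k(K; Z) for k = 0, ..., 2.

H_0 = Z,  H_1 = Z,  H_2 = 0.

We work with the vertex ordering 0 < 1 < 2 < 3 < 4 < 5. The simplices of K, each written with vertices in increasing order, are:

  0-simplices (6): [0], [1], [2], [3], [4], [5]
  1-simplices (12): [0,1], [0,2], [0,5], [1,2], [1,3], [1,4], [1,5], [2,4], [2,5], [3,4], [3,5], [4,5]
  2-simplices (6): [0,1,5], [0,2,5], [1,2,4], [1,3,4], [1,3,5], [2,4,5]

Hence C_0 ≅ Z^6, C_1 ≅ Z^12, C_2 ≅ Z^6.

Boundary ∂_1: C_1 → C_0 sends each edge [p,q] (with p < q) to q − p.
This gives a 6×12 integer matrix of rank 5; reducing to Smith normal form yields diagonal entries (1,1,1,1,1).

Boundary ∂_2: C_2 → C_1 sends each 2-simplex [p,q,r] to [q,r] − [p,r] + [p,q]. For instance
  ∂[0,2,5] = [2,5] − [0,5] + [0,2],
  ∂[1,3,5] = [3,5] − [1,5] + [1,3].
This gives a 12×6 integer matrix of rank 6; reducing to Smith normal form yields diagonal entries (1,1,1,1,1,1).

Now H_k = ker ∂_k / im ∂_{k+1}, so:

  H_0: rank C_0 − rank ∂_1 = 6 − 5 = 1, and the invariant factors of ∂_1 are all 1, so H_0 = Z.
  H_1: rank ker ∂_1 − rank ∂_2 = (12 − 5) − 6 = 1, and the invariant factors of ∂_2 are all 1, so H_1 = Z.
  H_2: rank ker ∂_2 − rank ∂_3 = (6 − 6) − 0 = 0, and there is no ∂_3, so H_2 = 0.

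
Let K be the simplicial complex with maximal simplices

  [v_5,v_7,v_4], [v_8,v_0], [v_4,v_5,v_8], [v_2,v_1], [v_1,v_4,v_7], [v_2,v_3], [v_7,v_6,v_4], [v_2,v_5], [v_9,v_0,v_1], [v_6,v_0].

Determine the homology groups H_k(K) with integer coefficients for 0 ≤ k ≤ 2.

H_0 ≅ Z,  H_1 ≅ Z^3,  H_2 = 0.

K has 10 vertices, 17 edges, 5 triangles.
rank ∂_0 = 0, rank ∂_1 = 9 ⇒ b_0 = 10 − 0 − 9 = 1; all invariant factors of ∂_1 are 1 so no torsion. So H_0 = Z.
rank ∂_1 = 9, rank ∂_2 = 5 ⇒ b_1 = 17 − 9 − 5 = 3; all invariant factors of ∂_2 are 1 so no torsion. So H_1 = Z^3.
rank ∂_2 = 5, rank ∂_3 = 0 ⇒ b_2 = 5 − 5 − 0 = 0. So H_2 = 0.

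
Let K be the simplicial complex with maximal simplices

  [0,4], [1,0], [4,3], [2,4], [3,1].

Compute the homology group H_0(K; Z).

H_0 ≅ Z.

Order the vertices as 0 < 1 < 2 < 3 < 4. Listing each simplex with vertices in this order, K has dimension 1 with simplices:

  0-simplices (5): [0], [1], [2], [3], [4]
  1-simplices (5): [0,1], [0,4], [1,3], [2,4], [3,4]

Hence C_0 ≅ Z^5, C_1 ≅ Z^5.

Boundary ∂_1: C_1 → C_0 sends each edge [p,q] (with p < q) to q − p.
The 5×5 boundary matrix has rank 4 and Smith normal form diag(1,1,1,1).

Reading off H_k = ker ∂_k / im ∂_{k+1}:

  H_0: rank C_0 − rank ∂_1 = 5 − 4 = 1, and the invariant factors of ∂_1 are all 1, so H_0 ≅ Z.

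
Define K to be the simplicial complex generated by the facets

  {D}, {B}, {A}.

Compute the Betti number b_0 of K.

b_0 = 3.

We work with the vertex ordering A < B < D. The simplices of K, each written with vertices in increasing order, are:

  0-simplices (3): A, B, D

giving chain groups C_0 ≅ Z^3.

Computing H_k = (kernel of ∂_k) / (image of ∂_{k+1}):

  H_0: rank C_0 − rank ∂_1 = 3 − 0 = 3, and there is no ∂_1, so H_0 ≅ Z^3.

Hence the Betti numbers are b_0 = 3.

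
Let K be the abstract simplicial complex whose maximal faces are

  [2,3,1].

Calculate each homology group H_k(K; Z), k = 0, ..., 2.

K has 3 vertices, 3 edges, 1 triangle.
rank ∂_0 = 0, rank ∂_1 = 2 ⇒ b_0 = 3 − 0 − 2 = 1; all invariant factors of ∂_1 are 1 so no torsion. So H_0 ≅ Z.
rank ∂_1 = 2, rank ∂_2 = 1 ⇒ b_1 = 3 − 2 − 1 = 0; all invariant factors of ∂_2 are 1 so no torsion. So H_1 ≅ 0.
rank ∂_2 = 1, rank ∂_3 = 0 ⇒ b_2 = 1 − 1 − 0 = 0. So H_2 ≅ 0.

H_0 = Z,  H_1 = 0,  H_2 = 0.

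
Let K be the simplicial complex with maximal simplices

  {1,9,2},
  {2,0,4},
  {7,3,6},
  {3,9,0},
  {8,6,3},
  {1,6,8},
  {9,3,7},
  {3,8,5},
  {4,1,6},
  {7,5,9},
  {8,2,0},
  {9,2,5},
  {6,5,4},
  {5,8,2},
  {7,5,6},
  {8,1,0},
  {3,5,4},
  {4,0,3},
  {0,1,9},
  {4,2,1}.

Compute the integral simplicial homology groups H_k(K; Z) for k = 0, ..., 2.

H_0 ≅ Z,  H_1 ≅ Z ⊕ Z/2Z,  H_2 = 0.

Order the vertices as 0 < 1 < 2 < 3 < 4 < 5 < 6 < 7 < 8 < 9. Listing each simplex with vertices in this order, K has dimension 2 with simplices:

  0-simplices (10): [0], [1], [2], [3], [4], [5], [6], [7], [8], [9]
  1-simplices (30): (30 of them)
  2-simplices (20): (20 of them)

so the chain groups are C_0 ≅ Z^10, C_1 ≅ Z^30, C_2 ≅ Z^20.

The boundary map ∂_1: C_1 → C_0 maps an edge to its endpoints' difference, ∂[p,q] = q − p.
The 10×30 boundary matrix has rank 9 and Smith normal form diag(1,1,1,1,1,1,1,1,1).

The boundary map ∂_2: C_2 → C_1 maps a triangle to the signed sum of its edges. For instance
  ∂[3,7,9] = [7,9] − [3,9] + [3,7],
  ∂[2,5,8] = [5,8] − [2,8] + [2,5].
The 30×20 boundary matrix has rank 20 and Smith normal form diag(1,1,1,1,1,1,1,1,1,1,1,1,1,1,1,1,1,1,1,2).

From H_k ≅ ker(∂_k) / im(∂_{k+1}) we obtain:

  H_0: rank C_0 − rank ∂_1 = 10 − 9 = 1, and the invariant factors of ∂_1 are all 1, so H_0 = Z.
  H_1: rank ker ∂_1 − rank ∂_2 = (30 − 9) − 20 = 1, and ∂_2 has invariant factor 2 > 1, so H_1 = Z ⊕ Z/2Z.
  H_2: rank ker ∂_2 − rank ∂_3 = (20 − 20) − 0 = 0, and there is no ∂_3, so H_2 = 0.

(K is a triangulation of the Klein bottle.)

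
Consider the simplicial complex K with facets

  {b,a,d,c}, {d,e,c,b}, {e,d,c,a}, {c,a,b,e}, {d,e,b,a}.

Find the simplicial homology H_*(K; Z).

Take the total order a < b < c < d < e on the vertex set. Then K (dimension 3) consists of the simplices:

  0-simplices (5): a, b, c, d, e
  1-simplices (10): ab, ac, ad, ae, bc, bd, be, cd, ce, de
  2-simplices (10): abc, abd, abe, acd, ace, ade, bcd, bce, bde, cde
  3-simplices (5): abcd, abce, abde, acde, bcde

Hence C_0 ≅ Z^5, C_1 ≅ Z^10, C_2 ≅ Z^10, C_3 ≅ Z^5.

Boundary ∂_1: C_1 → C_0 is given by ∂[p,q] = [q] − [p].
The 5×10 boundary matrix has rank 4 and Smith normal form diag(1,1,1,1).

The boundary map ∂_2: C_2 → C_1 acts by ∂[p,q,r] = [q,r] − [p,r] + [p,q]. For instance
  ∂ace = ce − ae + ac,
  ∂abe = be − ae + ab.
The resulting 10×10 matrix has rank 6, and its Smith normal form has invariant factors (1,1,1,1,1,1).

∂_3: C_3 → C_2 sends each 3-simplex σ to the alternating sum Σ_i (−1)^i (σ with its i-th vertex removed). For instance
  ∂abde = bde − ade + abe − abd,
  ∂abce = bce − ace + abe − abc.
The resulting 10×5 matrix has rank 4, and its Smith normal form has invariant factors (1,1,1,1).

Reading off H_k = ker ∂_k / im ∂_{k+1}:

  H_0: rank C_0 − rank ∂_1 = 5 − 4 = 1, and the invariant factors of ∂_1 are all 1, so H_0 ≅ Z.
  H_1: rank ker ∂_1 − rank ∂_2 = (10 − 4) − 6 = 0, and the invariant factors of ∂_2 are all 1, so H_1 ≅ 0.
  H_2: rank ker ∂_2 − rank ∂_3 = (10 − 6) − 4 = 0, and the invariant factors of ∂_3 are all 1, so H_2 ≅ 0.
  H_3: rank ker ∂_3 − rank ∂_4 = (5 − 4) − 0 = 1, and there is no ∂_4, so H_3 ≅ Z.

H_0 = Z,  H_1 = 0,  H_2 = 0,  H_3 = Z.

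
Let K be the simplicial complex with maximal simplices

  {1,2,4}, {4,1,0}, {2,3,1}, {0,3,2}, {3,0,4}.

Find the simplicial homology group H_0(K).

H_0 = Z.

K has 5 vertices, 10 edges, 5 triangles.
rank ∂_0 = 0, rank ∂_1 = 4 ⇒ b_0 = 5 − 0 − 4 = 1; all invariant factors of ∂_1 are 1 so no torsion. So H_0 ≅ Z.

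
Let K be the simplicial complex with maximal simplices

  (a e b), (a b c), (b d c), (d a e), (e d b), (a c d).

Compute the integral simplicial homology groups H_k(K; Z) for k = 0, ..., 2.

We work with the vertex ordering a < b < c < d < e. The simplices of K, each written with vertices in increasing order, are:

  0-simplices (5): a, b, c, d, e
  1-simplices (9): ab, ac, ad, ae, bc, bd, be, cd, de
  2-simplices (6): abc, abe, acd, ade, bcd, bde

so the chain groups are C_0 ≅ Z^5, C_1 ≅ Z^9, C_2 ≅ Z^6.

The boundary map ∂_1: C_1 → C_0 maps an edge to its endpoints' difference, ∂[p,q] = q − p. For instance
  ∂de = e − d.
This gives a 5×9 integer matrix of rank 4; reducing to Smith normal form yields diagonal entries (1,1,1,1).

Boundary ∂_2: C_2 → C_1 acts by ∂[p,q,r] = [q,r] − [p,r] + [p,q]. For instance
  ∂abc = bc − ac + ab,
  ∂acd = cd − ad + ac.
The resulting 9×6 matrix has rank 5, and its Smith normal form has invariant factors (1,1,1,1,1).

From H_k ≅ ker(∂_k) / im(∂_{k+1}) we obtain:

  H_0: rank C_0 − rank ∂_1 = 5 − 4 = 1, and the invariant factors of ∂_1 are all 1, so H_0 = Z.
  H_1: rank ker ∂_1 − rank ∂_2 = (9 − 4) − 5 = 0, and the invariant factors of ∂_2 are all 1, so H_1 = 0.
  H_2: rank ker ∂_2 − rank ∂_3 = (6 − 5) − 0 = 1, and there is no ∂_3, so H_2 = Z.

As a check, the Euler characteristic is 5 − 9 + 6 = 2, which agrees with 1 − 0 + 1 = 2.

H_0 ≅ Z,  H_1 = 0,  H_2 ≅ Z.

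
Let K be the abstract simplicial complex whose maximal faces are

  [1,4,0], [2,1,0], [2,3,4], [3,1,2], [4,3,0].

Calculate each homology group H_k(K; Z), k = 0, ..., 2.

H_0 ≅ Z,  H_1 ≅ Z,  H_2 = 0.

K has 5 vertices, 10 edges, 5 triangles.
rank ∂_0 = 0, rank ∂_1 = 4 ⇒ b_0 = 5 − 0 − 4 = 1; all invariant factors of ∂_1 are 1 so no torsion. So H_0 ≅ Z.
rank ∂_1 = 4, rank ∂_2 = 5 ⇒ b_1 = 10 − 4 − 5 = 1; all invariant factors of ∂_2 are 1 so no torsion. So H_1 ≅ Z.
rank ∂_2 = 5, rank ∂_3 = 0 ⇒ b_2 = 5 − 5 − 0 = 0. So H_2 ≅ 0.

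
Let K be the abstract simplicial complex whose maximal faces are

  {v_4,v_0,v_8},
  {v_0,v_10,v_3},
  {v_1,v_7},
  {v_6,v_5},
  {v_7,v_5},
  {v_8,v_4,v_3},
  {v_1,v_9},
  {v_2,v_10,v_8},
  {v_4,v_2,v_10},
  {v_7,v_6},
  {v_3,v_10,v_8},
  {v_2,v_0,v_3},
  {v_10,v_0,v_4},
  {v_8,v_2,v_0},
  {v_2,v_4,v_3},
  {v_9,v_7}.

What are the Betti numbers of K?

b_0 = 2, b_1 = 2, b_2 = 0.

We work with the vertex ordering v_0 < v_1 < v_2 < v_3 < v_4 < v_5 < v_6 < v_7 < v_8 < v_9 < v_10. The simplices of K, each written with vertices in increasing order, are:

  0-simplices (11): [v_0], [v_1], [v_2], [v_3], [v_4], [v_5], [v_6], [v_7], [v_8], [v_9], [v_10]
  1-simplices (21): (21 of them)
  2-simplices (10): [v_0,v_2,v_3], [v_0,v_2,v_8], [v_0,v_3,v_10], [v_0,v_4,v_8], [v_0,v_4,v_10], [v_2,v_3,v_4], [v_2,v_4,v_10], [v_2,v_8,v_10], [v_3,v_4,v_8], [v_3,v_8,v_10]

Hence C_0 ≅ Z^11, C_1 ≅ Z^21, C_2 ≅ Z^10.

The boundary map ∂_1: C_1 → C_0 sends each edge [p,q] (with p < q) to q − p. For instance
  ∂[v_0,v_4] = [v_4] − [v_0].
As a 11×21 matrix over Z this has rank 9, with invariant factors (1,1,1,1,1,1,1,1,1).

Boundary ∂_2: C_2 → C_1 sends each 2-simplex [p,q,r] to [q,r] − [p,r] + [p,q]. For instance
  ∂[v_3,v_8,v_10] = [v_8,v_10] − [v_3,v_10] + [v_3,v_8],
  ∂[v_3,v_4,v_8] = [v_4,v_8] − [v_3,v_8] + [v_3,v_4].
The 21×10 boundary matrix has rank 10 and Smith normal form diag(1,1,1,1,1,1,1,1,1,2).

Now H_k = ker ∂_k / im ∂_{k+1}, so:

  H_0: rank C_0 − rank ∂_1 = 11 − 9 = 2, and the invariant factors of ∂_1 are all 1, so H_0 = Z^2.
  H_1: rank ker ∂_1 − rank ∂_2 = (21 − 9) − 10 = 2, and ∂_2 has invariant factor 2 > 1, so H_1 = Z^2 ⊕ Z/2.
  H_2: rank ker ∂_2 − rank ∂_3 = (10 − 10) − 0 = 0, and there is no ∂_3, so H_2 = 0.

Hence the Betti numbers are b_0 = 2, b_1 = 2, b_2 = 0.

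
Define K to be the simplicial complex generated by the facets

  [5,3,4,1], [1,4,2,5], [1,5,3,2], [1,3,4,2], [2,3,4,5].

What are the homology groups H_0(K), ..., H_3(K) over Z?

Fix the vertex order 1 < 2 < 3 < 4 < 5 and write every simplex with vertices in increasing order. Then dim K = 3 and the simplices of K are:

  0-simplices (5): [1], [2], [3], [4], [5]
  1-simplices (10): [1,2], [1,3], [1,4], [1,5], [2,3], [2,4], [2,5], [3,4], [3,5], [4,5]
  2-simplices (10): [1,2,3], [1,2,4], [1,2,5], [1,3,4], [1,3,5], [1,4,5], [2,3,4], [2,3,5], [2,4,5], [3,4,5]
  3-simplices (5): [1,2,3,4], [1,2,3,5], [1,2,4,5], [1,3,4,5], [2,3,4,5]

Hence C_0 ≅ Z^5, C_1 ≅ Z^10, C_2 ≅ Z^10, C_3 ≅ Z^5.

∂_1: C_1 → C_0 maps an edge to its endpoints' difference, ∂[p,q] = q − p. For instance
  ∂[1,5] = [5] − [1].
This gives a 5×10 integer matrix of rank 4; reducing to Smith normal form yields diagonal entries (1,1,1,1).

The boundary map ∂_2: C_2 → C_1 acts by ∂[p,q,r] = [q,r] − [p,r] + [p,q]. For instance
  ∂[1,2,5] = [2,5] − [1,5] + [1,2],
  ∂[1,3,5] = [3,5] − [1,5] + [1,3].
This gives a 10×10 integer matrix of rank 6; reducing to Smith normal form yields diagonal entries (1,1,1,1,1,1).

∂_3: C_3 → C_2 sends each 3-simplex σ to the alternating sum Σ_i (−1)^i (σ with its i-th vertex removed). For instance
  ∂[1,2,4,5] = [2,4,5] − [1,4,5] + [1,2,5] − [1,2,4],
  ∂[2,3,4,5] = [3,4,5] − [2,4,5] + [2,3,5] − [2,3,4].
As a 10×5 matrix over Z this has rank 4, with invariant factors (1,1,1,1).

From H_k ≅ ker(∂_k) / im(∂_{k+1}) we obtain:

  H_0: rank C_0 − rank ∂_1 = 5 − 4 = 1, and the invariant factors of ∂_1 are all 1, so H_0 ≅ Z.
  H_1: rank ker ∂_1 − rank ∂_2 = (10 − 4) − 6 = 0, and the invariant factors of ∂_2 are all 1, so H_1 ≅ 0.
  H_2: rank ker ∂_2 − rank ∂_3 = (10 − 6) − 4 = 0, and the invariant factors of ∂_3 are all 1, so H_2 ≅ 0.
  H_3: rank ker ∂_3 − rank ∂_4 = (5 − 4) − 0 = 1, and there is no ∂_4, so H_3 ≅ Z.

As a check, the Euler characteristic is 5 − 10 + 10 − 5 = 0, which agrees with 1 − 0 + 0 − 1 = 0.
(K is a triangulation of the 3-sphere S^3.)

H_0 = Z,  H_1 = 0,  H_2 = 0,  H_3 = Z.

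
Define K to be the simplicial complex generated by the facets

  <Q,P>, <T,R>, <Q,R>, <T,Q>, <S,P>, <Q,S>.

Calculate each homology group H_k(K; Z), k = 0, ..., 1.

H_0 ≅ Z,  H_1 ≅ Z^2.

Order the vertices as P < Q < R < S < T. Listing each simplex with vertices in this order, K has dimension 1 with simplices:

  0-simplices (5): P, Q, R, S, T
  1-simplices (6): PQ, PS, QR, QS, QT, RT

so the chain groups are C_0 ≅ Z^5, C_1 ≅ Z^6.

Boundary ∂_1: C_1 → C_0 sends each edge [p,q] (with p < q) to q − p.
This gives a 5×6 integer matrix of rank 4; reducing to Smith normal form yields diagonal entries (1,1,1,1).

Computing H_k = (kernel of ∂_k) / (image of ∂_{k+1}):

  H_0: rank C_0 − rank ∂_1 = 5 − 4 = 1, and the invariant factors of ∂_1 are all 1, so H_0 = Z.
  H_1: rank ker ∂_1 − rank ∂_2 = (6 − 4) − 0 = 2, and there is no ∂_2, so H_1 = Z^2.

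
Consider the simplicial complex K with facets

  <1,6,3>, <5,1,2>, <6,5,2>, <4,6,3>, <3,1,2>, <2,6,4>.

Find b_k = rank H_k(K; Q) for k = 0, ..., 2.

b_0 = 1, b_1 = 1, b_2 = 0.

Fix the vertex order 1 < 2 < 3 < 4 < 5 < 6 and write every simplex with vertices in increasing order. Then dim K = 2 and the simplices of K are:

  0-simplices (6): [1], [2], [3], [4], [5], [6]
  1-simplices (12): [1,2], [1,3], [1,5], [1,6], [2,3], [2,4], [2,5], [2,6], [3,4], [3,6], [4,6], [5,6]
  2-simplices (6): [1,2,3], [1,2,5], [1,3,6], [2,4,6], [2,5,6], [3,4,6]

giving chain groups C_0 ≅ Z^6, C_1 ≅ Z^12, C_2 ≅ Z^6.

The boundary map ∂_1: C_1 → C_0 is given by ∂[p,q] = [q] − [p]. For instance
  ∂[1,3] = [3] − [1].
The resulting 6×12 matrix has rank 5, and its Smith normal form has invariant factors (1,1,1,1,1).

The boundary map ∂_2: C_2 → C_1 maps a triangle to the signed sum of its edges. For instance
  ∂[3,4,6] = [4,6] − [3,6] + [3,4],
  ∂[1,2,3] = [2,3] − [1,3] + [1,2].
This gives a 12×6 integer matrix of rank 6; reducing to Smith normal form yields diagonal entries (1,1,1,1,1,1).

Computing H_k = (kernel of ∂_k) / (image of ∂_{k+1}):

  H_0: rank C_0 − rank ∂_1 = 6 − 5 = 1, and the invariant factors of ∂_1 are all 1, so H_0 ≅ Z.
  H_1: rank ker ∂_1 − rank ∂_2 = (12 − 5) − 6 = 1, and the invariant factors of ∂_2 are all 1, so H_1 ≅ Z.
  H_2: rank ker ∂_2 − rank ∂_3 = (6 − 6) − 0 = 0, and there is no ∂_3, so H_2 ≅ 0.

Hence the Betti numbers are b_0 = 1, b_1 = 1, b_2 = 0.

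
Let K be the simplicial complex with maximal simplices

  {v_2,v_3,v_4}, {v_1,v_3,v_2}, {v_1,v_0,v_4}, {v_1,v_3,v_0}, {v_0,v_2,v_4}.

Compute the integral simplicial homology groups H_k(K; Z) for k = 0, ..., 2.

Fix the vertex order v_0 < v_1 < v_2 < v_3 < v_4 and write every simplex with vertices in increasing order. Then dim K = 2 and the simplices of K are:

  0-simplices (5): [v_0], [v_1], [v_2], [v_3], [v_4]
  1-simplices (10): [v_0,v_1], [v_0,v_2], [v_0,v_3], [v_0,v_4], [v_1,v_2], [v_1,v_3], [v_1,v_4], [v_2,v_3], [v_2,v_4], [v_3,v_4]
  2-simplices (5): [v_0,v_1,v_3], [v_0,v_1,v_4], [v_0,v_2,v_4], [v_1,v_2,v_3], [v_2,v_3,v_4]

so the chain groups are C_0 ≅ Z^5, C_1 ≅ Z^10, C_2 ≅ Z^5.

Boundary ∂_1: C_1 → C_0 maps an edge to its endpoints' difference, ∂[p,q] = q − p. For instance
  ∂[v_3,v_4] = [v_4] − [v_3].
The resulting 5×10 matrix has rank 4, and its Smith normal form has invariant factors (1,1,1,1).

The boundary map ∂_2: C_2 → C_1 acts by ∂[p,q,r] = [q,r] − [p,r] + [p,q]. For instance
  ∂[v_1,v_2,v_3] = [v_2,v_3] − [v_1,v_3] + [v_1,v_2],
  ∂[v_2,v_3,v_4] = [v_3,v_4] − [v_2,v_4] + [v_2,v_3].
The resulting 10×5 matrix has rank 5, and its Smith normal form has invariant factors (1,1,1,1,1).

Now H_k = ker ∂_k / im ∂_{k+1}, so:

  H_0: rank C_0 − rank ∂_1 = 5 − 4 = 1, and the invariant factors of ∂_1 are all 1, so H_0 = Z.
  H_1: rank ker ∂_1 − rank ∂_2 = (10 − 4) − 5 = 1, and the invariant factors of ∂_2 are all 1, so H_1 = Z.
  H_2: rank ker ∂_2 − rank ∂_3 = (5 − 5) − 0 = 0, and there is no ∂_3, so H_2 = 0.

As a check, the Euler characteristic is 5 − 10 + 5 = 0, which agrees with 1 − 1 + 0 = 0.
(K is a triangulation of the Möbius band.)

H_0 ≅ Z,  H_1 ≅ Z,  H_2 = 0.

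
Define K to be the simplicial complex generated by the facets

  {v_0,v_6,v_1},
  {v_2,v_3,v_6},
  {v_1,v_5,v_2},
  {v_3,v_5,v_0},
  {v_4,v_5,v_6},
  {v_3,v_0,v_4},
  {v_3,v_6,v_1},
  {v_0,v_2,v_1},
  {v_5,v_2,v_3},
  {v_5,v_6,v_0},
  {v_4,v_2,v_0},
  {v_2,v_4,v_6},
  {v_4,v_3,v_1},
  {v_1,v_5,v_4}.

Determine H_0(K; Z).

Take the total order v_0 < v_1 < v_2 < v_3 < v_4 < v_5 < v_6 on the vertex set. Then K (dimension 2) consists of the simplices:

  0-simplices (7): [v_0], [v_1], [v_2], [v_3], [v_4], [v_5], [v_6]
  1-simplices (21): (21 of them)
  2-simplices (14): (14 of them)

Hence C_0 ≅ Z^7, C_1 ≅ Z^21, C_2 ≅ Z^14.

∂_1: C_1 → C_0 is given by ∂[p,q] = [q] − [p].
As a 7×21 matrix over Z this has rank 6, with invariant factors (1,1,1,1,1,1).

∂_2: C_2 → C_1 sends each 2-simplex [p,q,r] to [q,r] − [p,r] + [p,q]. For instance
  ∂[v_0,v_1,v_6] = [v_1,v_6] − [v_0,v_6] + [v_0,v_1],
  ∂[v_2,v_3,v_5] = [v_3,v_5] − [v_2,v_5] + [v_2,v_3].
The resulting 21×14 matrix has rank 13, and its Smith normal form has invariant factors (1,1,1,1,1,1,1,1,1,1,1,1,1).

Reading off H_k = ker ∂_k / im ∂_{k+1}:

  H_0: rank C_0 − rank ∂_1 = 7 − 6 = 1, and the invariant factors of ∂_1 are all 1, so H_0 = Z.

H_0 = Z.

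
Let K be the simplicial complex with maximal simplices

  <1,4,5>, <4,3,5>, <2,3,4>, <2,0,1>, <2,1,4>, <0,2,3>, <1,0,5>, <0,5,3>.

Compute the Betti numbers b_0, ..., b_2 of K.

b_0 = 1, b_1 = 0, b_2 = 1.

We work with the vertex ordering 0 < 1 < 2 < 3 < 4 < 5. The simplices of K, each written with vertices in increasing order, are:

  0-simplices (6): [0], [1], [2], [3], [4], [5]
  1-simplices (12): [0,1], [0,2], [0,3], [0,5], [1,2], [1,4], [1,5], [2,3], [2,4], [3,4], [3,5], [4,5]
  2-simplices (8): [0,1,2], [0,1,5], [0,2,3], [0,3,5], [1,2,4], [1,4,5], [2,3,4], [3,4,5]

Hence C_0 ≅ Z^6, C_1 ≅ Z^12, C_2 ≅ Z^8.

∂_1: C_1 → C_0 is given by ∂[p,q] = [q] − [p].
The 6×12 boundary matrix has rank 5 and Smith normal form diag(1,1,1,1,1).

Boundary ∂_2: C_2 → C_1 sends each 2-simplex [p,q,r] to [q,r] − [p,r] + [p,q]. For instance
  ∂[3,4,5] = [4,5] − [3,5] + [3,4],
  ∂[0,2,3] = [2,3] − [0,3] + [0,2].
The resulting 12×8 matrix has rank 7, and its Smith normal form has invariant factors (1,1,1,1,1,1,1).

From H_k ≅ ker(∂_k) / im(∂_{k+1}) we obtain:

  H_0: rank C_0 − rank ∂_1 = 6 − 5 = 1, and the invariant factors of ∂_1 are all 1, so H_0 ≅ Z.
  H_1: rank ker ∂_1 − rank ∂_2 = (12 − 5) − 7 = 0, and the invariant factors of ∂_2 are all 1, so H_1 ≅ 0.
  H_2: rank ker ∂_2 − rank ∂_3 = (8 − 7) − 0 = 1, and there is no ∂_3, so H_2 ≅ Z.

As a check, the Euler characteristic is 6 − 12 + 8 = 2, which agrees with 1 − 0 + 1 = 2.
(K is a triangulation of the 2-sphere S^2.)

Hence the Betti numbers are b_0 = 1, b_1 = 0, b_2 = 1.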